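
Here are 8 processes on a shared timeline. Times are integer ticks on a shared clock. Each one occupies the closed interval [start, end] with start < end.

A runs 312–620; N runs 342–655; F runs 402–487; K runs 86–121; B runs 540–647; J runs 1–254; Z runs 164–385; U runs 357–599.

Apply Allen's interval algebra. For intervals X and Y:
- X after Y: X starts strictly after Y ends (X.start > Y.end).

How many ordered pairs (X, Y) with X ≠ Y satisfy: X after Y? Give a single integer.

Checking all 56 ordered pairs for relation 'after'; matching pairs in alphabetical order:
(A, J): A after J ✓
(A, K): A after K ✓
(B, F): B after F ✓
(B, J): B after J ✓
(B, K): B after K ✓
(B, Z): B after Z ✓
(F, J): F after J ✓
(F, K): F after K ✓
(F, Z): F after Z ✓
(N, J): N after J ✓
(N, K): N after K ✓
(U, J): U after J ✓
(U, K): U after K ✓
(Z, K): Z after K ✓
Count: 14.

14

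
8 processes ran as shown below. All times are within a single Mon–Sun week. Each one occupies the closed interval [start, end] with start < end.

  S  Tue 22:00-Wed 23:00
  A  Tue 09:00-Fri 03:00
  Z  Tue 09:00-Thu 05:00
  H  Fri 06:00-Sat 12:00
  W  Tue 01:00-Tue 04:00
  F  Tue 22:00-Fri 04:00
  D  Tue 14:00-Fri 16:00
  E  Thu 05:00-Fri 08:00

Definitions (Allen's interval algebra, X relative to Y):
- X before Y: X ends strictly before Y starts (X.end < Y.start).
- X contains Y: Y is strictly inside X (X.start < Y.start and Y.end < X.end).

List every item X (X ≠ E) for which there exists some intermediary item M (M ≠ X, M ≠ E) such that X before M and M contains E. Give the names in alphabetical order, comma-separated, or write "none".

Target E = [Thu 05:00, Fri 08:00].
Intermediaries M with M contains E: D.
Via D — items with X before D: W.
Union: W.

W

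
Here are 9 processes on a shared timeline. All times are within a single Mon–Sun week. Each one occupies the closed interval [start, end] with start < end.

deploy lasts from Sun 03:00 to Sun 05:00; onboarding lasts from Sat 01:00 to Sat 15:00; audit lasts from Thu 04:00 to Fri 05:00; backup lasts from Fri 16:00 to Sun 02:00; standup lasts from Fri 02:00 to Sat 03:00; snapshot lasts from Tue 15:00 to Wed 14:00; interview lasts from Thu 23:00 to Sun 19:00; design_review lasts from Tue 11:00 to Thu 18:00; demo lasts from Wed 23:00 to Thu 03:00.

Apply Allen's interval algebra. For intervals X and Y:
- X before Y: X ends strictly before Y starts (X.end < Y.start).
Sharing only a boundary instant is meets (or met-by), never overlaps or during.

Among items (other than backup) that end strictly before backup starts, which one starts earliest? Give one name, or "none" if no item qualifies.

design_review

Target backup = [Fri 16:00, Sun 02:00].
audit [Thu 04:00, Fri 05:00] → before → candidate.
demo [Wed 23:00, Thu 03:00] → before → candidate.
deploy [Sun 03:00, Sun 05:00] → after → excluded.
design_review [Tue 11:00, Thu 18:00] → before → candidate.
interview [Thu 23:00, Sun 19:00] → contains → excluded.
onboarding [Sat 01:00, Sat 15:00] → during → excluded.
snapshot [Tue 15:00, Wed 14:00] → before → candidate.
standup [Fri 02:00, Sat 03:00] → overlaps → excluded.
Among candidates, earliest start is Tue 11:00 → design_review.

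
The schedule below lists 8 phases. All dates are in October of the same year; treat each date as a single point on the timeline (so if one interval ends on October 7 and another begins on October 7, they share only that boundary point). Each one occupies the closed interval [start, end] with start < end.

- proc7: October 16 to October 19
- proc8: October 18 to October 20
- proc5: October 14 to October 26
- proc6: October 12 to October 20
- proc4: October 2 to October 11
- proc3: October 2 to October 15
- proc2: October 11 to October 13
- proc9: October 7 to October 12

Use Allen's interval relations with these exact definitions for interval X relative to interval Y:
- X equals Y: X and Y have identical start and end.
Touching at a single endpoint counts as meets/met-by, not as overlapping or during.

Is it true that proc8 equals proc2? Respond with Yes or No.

No

proc8 = [October 18, October 20], proc2 = [October 11, October 13].
Actual relation of proc8 to proc2: after.
Asked whether 'equals' holds → No.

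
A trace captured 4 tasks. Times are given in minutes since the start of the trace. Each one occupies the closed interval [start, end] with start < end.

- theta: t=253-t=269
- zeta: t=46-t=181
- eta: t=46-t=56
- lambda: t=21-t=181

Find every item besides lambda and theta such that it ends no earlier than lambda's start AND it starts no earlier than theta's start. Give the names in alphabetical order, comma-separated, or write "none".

none

Conditions: its end is no earlier than lambda's start (X.end >= t=21) AND its start is no earlier than theta's start (X.start >= t=253).
eta: end t=56 >= t=21? ✓; start t=46 >= t=253? ✗ → no.
zeta: end t=181 >= t=21? ✓; start t=46 >= t=253? ✗ → no.
Result: none.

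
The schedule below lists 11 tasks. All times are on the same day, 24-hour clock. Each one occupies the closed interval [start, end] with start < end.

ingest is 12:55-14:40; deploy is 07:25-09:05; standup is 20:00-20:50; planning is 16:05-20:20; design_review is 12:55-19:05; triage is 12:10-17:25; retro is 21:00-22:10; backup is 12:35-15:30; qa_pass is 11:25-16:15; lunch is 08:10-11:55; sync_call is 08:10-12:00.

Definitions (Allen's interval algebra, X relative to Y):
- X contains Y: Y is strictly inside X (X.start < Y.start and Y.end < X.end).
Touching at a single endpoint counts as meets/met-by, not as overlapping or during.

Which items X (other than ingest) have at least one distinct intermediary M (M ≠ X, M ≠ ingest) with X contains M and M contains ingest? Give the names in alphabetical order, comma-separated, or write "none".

qa_pass, triage

Target ingest = [12:55, 14:40].
Intermediaries M with M contains ingest: backup, qa_pass, triage.
Via backup — items with X contains backup: qa_pass, triage.
Via qa_pass — items with X contains qa_pass: none.
Via triage — items with X contains triage: none.
Union: qa_pass, triage.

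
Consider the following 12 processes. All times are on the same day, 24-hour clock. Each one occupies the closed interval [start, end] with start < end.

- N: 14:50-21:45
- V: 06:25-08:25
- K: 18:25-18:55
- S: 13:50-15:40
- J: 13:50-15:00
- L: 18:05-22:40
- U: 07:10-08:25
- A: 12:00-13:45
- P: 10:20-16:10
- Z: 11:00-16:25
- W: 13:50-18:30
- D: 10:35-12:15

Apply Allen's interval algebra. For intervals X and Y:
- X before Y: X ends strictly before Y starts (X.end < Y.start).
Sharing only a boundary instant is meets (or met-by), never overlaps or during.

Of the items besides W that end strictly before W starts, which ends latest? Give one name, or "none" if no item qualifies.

Target W = [13:50, 18:30].
A [12:00, 13:45] → before → candidate.
D [10:35, 12:15] → before → candidate.
J [13:50, 15:00] → starts → excluded.
K [18:25, 18:55] → overlapped-by → excluded.
L [18:05, 22:40] → overlapped-by → excluded.
N [14:50, 21:45] → overlapped-by → excluded.
P [10:20, 16:10] → overlaps → excluded.
S [13:50, 15:40] → starts → excluded.
U [07:10, 08:25] → before → candidate.
V [06:25, 08:25] → before → candidate.
Z [11:00, 16:25] → overlaps → excluded.
Among candidates, latest end is 13:45 → A.

A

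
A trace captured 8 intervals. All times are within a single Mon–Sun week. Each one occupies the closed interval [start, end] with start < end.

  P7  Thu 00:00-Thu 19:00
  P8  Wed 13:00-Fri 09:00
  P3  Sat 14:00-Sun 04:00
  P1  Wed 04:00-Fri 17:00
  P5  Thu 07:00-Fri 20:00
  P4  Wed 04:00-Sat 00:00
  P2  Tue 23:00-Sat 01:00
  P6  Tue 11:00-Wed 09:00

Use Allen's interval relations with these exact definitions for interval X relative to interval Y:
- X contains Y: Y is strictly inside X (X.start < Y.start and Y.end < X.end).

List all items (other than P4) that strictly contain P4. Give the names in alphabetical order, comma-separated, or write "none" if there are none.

P2

Target P4 = [Wed 04:00, Sat 00:00].
P1 [Wed 04:00, Fri 17:00] → starts → no.
P2 [Tue 23:00, Sat 01:00] → contains → yes.
P3 [Sat 14:00, Sun 04:00] → after → no.
P5 [Thu 07:00, Fri 20:00] → during → no.
P6 [Tue 11:00, Wed 09:00] → overlaps → no.
P7 [Thu 00:00, Thu 19:00] → during → no.
P8 [Wed 13:00, Fri 09:00] → during → no.
Result: P2.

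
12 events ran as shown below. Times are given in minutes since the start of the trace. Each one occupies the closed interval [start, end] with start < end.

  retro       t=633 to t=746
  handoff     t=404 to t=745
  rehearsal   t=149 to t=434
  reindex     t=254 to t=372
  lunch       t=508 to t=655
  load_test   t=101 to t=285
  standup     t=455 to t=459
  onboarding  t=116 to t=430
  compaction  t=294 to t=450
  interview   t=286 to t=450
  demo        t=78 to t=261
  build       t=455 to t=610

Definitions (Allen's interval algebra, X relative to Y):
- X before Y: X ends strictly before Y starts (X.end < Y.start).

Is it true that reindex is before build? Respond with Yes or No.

reindex = [t=254, t=372], build = [t=455, t=610].
Actual relation of reindex to build: before.
Asked whether 'before' holds → Yes.

Yes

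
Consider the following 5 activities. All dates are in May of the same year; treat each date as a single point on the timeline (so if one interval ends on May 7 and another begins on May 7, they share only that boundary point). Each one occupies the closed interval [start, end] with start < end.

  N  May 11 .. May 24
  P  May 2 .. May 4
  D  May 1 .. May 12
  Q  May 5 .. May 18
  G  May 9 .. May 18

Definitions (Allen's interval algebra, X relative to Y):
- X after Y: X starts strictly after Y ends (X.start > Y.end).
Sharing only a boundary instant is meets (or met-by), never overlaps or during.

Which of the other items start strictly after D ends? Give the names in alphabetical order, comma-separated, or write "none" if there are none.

Target D = [May 1, May 12].
G [May 9, May 18] → overlapped-by → no.
N [May 11, May 24] → overlapped-by → no.
P [May 2, May 4] → during → no.
Q [May 5, May 18] → overlapped-by → no.
Result: none.

none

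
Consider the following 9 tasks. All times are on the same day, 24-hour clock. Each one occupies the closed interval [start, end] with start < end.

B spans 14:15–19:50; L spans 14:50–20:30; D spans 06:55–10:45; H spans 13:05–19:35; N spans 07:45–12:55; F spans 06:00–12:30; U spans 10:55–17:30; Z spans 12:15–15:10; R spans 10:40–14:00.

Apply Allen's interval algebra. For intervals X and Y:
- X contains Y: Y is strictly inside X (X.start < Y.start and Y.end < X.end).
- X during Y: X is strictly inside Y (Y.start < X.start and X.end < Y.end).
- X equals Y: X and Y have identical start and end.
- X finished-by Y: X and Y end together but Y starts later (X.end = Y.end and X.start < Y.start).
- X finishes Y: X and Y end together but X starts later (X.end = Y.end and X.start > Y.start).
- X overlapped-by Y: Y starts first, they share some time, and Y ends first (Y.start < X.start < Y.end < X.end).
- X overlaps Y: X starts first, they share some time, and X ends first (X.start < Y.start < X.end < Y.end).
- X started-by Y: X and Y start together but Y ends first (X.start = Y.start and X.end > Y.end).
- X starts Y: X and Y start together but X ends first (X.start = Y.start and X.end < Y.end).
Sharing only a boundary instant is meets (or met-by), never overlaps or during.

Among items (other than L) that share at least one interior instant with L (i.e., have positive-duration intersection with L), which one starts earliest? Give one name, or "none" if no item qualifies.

Target L = [14:50, 20:30].
B [14:15, 19:50] → overlaps → candidate.
D [06:55, 10:45] → before → excluded.
F [06:00, 12:30] → before → excluded.
H [13:05, 19:35] → overlaps → candidate.
N [07:45, 12:55] → before → excluded.
R [10:40, 14:00] → before → excluded.
U [10:55, 17:30] → overlaps → candidate.
Z [12:15, 15:10] → overlaps → candidate.
Among candidates, earliest start is 10:55 → U.

U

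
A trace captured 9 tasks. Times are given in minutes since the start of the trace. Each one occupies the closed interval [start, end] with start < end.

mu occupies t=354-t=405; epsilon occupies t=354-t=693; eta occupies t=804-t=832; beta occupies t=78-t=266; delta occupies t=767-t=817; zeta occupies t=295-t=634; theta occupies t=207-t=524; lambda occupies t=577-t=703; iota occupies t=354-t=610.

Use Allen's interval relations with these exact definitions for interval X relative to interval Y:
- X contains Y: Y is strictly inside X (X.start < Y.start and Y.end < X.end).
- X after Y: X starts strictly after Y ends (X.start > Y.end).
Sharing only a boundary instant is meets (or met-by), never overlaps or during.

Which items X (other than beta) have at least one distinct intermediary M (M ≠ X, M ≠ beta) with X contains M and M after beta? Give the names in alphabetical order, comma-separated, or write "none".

Target beta = [t=78, t=266].
Intermediaries M with M after beta: delta, epsilon, eta, iota, lambda, mu, zeta.
Via delta — items with X contains delta: none.
Via epsilon — items with X contains epsilon: none.
Via eta — items with X contains eta: none.
Via iota — items with X contains iota: zeta.
Via lambda — items with X contains lambda: none.
Via mu — items with X contains mu: theta, zeta.
Via zeta — items with X contains zeta: none.
Union: theta, zeta.

theta, zeta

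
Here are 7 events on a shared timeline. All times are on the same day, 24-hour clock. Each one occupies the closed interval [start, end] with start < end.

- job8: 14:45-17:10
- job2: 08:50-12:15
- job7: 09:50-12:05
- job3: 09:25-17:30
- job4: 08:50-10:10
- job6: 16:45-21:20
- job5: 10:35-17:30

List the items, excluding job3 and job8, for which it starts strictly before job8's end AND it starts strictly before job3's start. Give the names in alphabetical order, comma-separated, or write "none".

job2, job4

Conditions: its start is strictly before job8's end (X.start < 17:10) AND its start is strictly before job3's start (X.start < 09:25).
job2: start 08:50 < 17:10? ✓; start 08:50 < 09:25? ✓ → yes.
job4: start 08:50 < 17:10? ✓; start 08:50 < 09:25? ✓ → yes.
job5: start 10:35 < 17:10? ✓; start 10:35 < 09:25? ✗ → no.
job6: start 16:45 < 17:10? ✓; start 16:45 < 09:25? ✗ → no.
job7: start 09:50 < 17:10? ✓; start 09:50 < 09:25? ✗ → no.
Result: job2, job4.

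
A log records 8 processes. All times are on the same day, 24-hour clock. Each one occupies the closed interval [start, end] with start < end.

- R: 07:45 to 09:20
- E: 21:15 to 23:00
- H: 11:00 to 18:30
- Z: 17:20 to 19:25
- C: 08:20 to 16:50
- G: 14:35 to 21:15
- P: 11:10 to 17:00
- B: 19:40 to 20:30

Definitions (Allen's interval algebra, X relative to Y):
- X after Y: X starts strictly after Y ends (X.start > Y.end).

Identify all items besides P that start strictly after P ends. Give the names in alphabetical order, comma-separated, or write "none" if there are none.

Target P = [11:10, 17:00].
B [19:40, 20:30] → after → yes.
C [08:20, 16:50] → overlaps → no.
E [21:15, 23:00] → after → yes.
G [14:35, 21:15] → overlapped-by → no.
H [11:00, 18:30] → contains → no.
R [07:45, 09:20] → before → no.
Z [17:20, 19:25] → after → yes.
Result: B, E, Z.

B, E, Z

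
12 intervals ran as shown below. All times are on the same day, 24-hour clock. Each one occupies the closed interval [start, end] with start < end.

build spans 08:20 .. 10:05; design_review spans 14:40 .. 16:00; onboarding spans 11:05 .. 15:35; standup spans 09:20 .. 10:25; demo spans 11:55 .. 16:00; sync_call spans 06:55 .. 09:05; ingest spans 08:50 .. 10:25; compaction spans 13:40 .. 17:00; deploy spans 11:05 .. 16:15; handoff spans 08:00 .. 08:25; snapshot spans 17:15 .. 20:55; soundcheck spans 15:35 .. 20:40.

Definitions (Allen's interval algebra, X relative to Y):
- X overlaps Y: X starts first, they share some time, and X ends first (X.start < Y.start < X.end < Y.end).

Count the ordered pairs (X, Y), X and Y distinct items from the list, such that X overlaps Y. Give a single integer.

Checking all 132 ordered pairs for relation 'overlaps'; matching pairs in alphabetical order:
(build, ingest): build overlaps ingest ✓
(build, standup): build overlaps standup ✓
(compaction, soundcheck): compaction overlaps soundcheck ✓
(demo, compaction): demo overlaps compaction ✓
(demo, soundcheck): demo overlaps soundcheck ✓
(deploy, compaction): deploy overlaps compaction ✓
(deploy, soundcheck): deploy overlaps soundcheck ✓
(design_review, soundcheck): design_review overlaps soundcheck ✓
(handoff, build): handoff overlaps build ✓
(onboarding, compaction): onboarding overlaps compaction ✓
(onboarding, demo): onboarding overlaps demo ✓
(onboarding, design_review): onboarding overlaps design_review ✓
(soundcheck, snapshot): soundcheck overlaps snapshot ✓
(sync_call, build): sync_call overlaps build ✓
(sync_call, ingest): sync_call overlaps ingest ✓
Count: 15.

15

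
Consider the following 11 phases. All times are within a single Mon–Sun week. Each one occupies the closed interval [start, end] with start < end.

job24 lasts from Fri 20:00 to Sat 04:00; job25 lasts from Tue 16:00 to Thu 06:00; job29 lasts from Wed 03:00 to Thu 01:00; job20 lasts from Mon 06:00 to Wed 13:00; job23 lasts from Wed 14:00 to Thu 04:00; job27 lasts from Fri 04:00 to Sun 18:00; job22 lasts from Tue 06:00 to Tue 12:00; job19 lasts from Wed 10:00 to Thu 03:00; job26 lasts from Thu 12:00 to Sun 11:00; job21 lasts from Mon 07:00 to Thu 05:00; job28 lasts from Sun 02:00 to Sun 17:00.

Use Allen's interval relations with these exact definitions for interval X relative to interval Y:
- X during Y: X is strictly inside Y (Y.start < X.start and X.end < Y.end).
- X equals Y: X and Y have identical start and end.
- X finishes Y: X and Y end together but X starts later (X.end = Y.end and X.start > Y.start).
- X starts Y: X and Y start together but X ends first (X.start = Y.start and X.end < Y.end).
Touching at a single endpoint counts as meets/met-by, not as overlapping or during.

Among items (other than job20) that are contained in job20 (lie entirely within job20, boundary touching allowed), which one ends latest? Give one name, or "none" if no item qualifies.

Target job20 = [Mon 06:00, Wed 13:00].
job19 [Wed 10:00, Thu 03:00] → overlapped-by → excluded.
job21 [Mon 07:00, Thu 05:00] → overlapped-by → excluded.
job22 [Tue 06:00, Tue 12:00] → during → candidate.
job23 [Wed 14:00, Thu 04:00] → after → excluded.
job24 [Fri 20:00, Sat 04:00] → after → excluded.
job25 [Tue 16:00, Thu 06:00] → overlapped-by → excluded.
job26 [Thu 12:00, Sun 11:00] → after → excluded.
job27 [Fri 04:00, Sun 18:00] → after → excluded.
job28 [Sun 02:00, Sun 17:00] → after → excluded.
job29 [Wed 03:00, Thu 01:00] → overlapped-by → excluded.
Among candidates, latest end is Tue 12:00 → job22.

job22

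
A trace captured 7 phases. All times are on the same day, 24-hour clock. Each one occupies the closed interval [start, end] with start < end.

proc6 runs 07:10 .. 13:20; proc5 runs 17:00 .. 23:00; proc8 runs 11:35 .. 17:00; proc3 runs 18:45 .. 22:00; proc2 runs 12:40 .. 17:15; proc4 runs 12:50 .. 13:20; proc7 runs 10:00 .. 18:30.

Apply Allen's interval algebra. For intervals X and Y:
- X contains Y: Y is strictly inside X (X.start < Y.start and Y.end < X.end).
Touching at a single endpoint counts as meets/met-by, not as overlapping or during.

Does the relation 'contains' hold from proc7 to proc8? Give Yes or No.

proc7 = [10:00, 18:30], proc8 = [11:35, 17:00].
Actual relation of proc7 to proc8: contains.
Asked whether 'contains' holds → Yes.

Yes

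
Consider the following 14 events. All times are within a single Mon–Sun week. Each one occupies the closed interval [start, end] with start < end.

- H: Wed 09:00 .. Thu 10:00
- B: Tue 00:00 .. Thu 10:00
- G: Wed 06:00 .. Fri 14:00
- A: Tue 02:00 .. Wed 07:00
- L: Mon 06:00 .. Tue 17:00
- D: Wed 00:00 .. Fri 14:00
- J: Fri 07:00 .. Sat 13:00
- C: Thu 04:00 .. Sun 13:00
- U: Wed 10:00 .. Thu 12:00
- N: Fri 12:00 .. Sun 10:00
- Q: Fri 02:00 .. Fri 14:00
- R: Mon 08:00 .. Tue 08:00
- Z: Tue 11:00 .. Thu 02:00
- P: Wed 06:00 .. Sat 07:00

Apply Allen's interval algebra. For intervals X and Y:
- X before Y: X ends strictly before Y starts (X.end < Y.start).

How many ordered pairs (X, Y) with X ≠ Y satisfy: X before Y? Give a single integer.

38

Checking all 182 ordered pairs for relation 'before'; matching pairs in alphabetical order:
(A, C): A before C ✓
(A, H): A before H ✓
(A, J): A before J ✓
(A, N): A before N ✓
(A, Q): A before Q ✓
(A, U): A before U ✓
(B, J): B before J ✓
(B, N): B before N ✓
(B, Q): B before Q ✓
(H, J): H before J ✓
(H, N): H before N ✓
(H, Q): H before Q ✓
(L, C): L before C ✓
(L, D): L before D ✓
(L, G): L before G ✓
(L, H): L before H ✓
(L, J): L before J ✓
(L, N): L before N ✓
(L, P): L before P ✓
(L, Q): L before Q ✓
(L, U): L before U ✓
(R, C): R before C ✓
(R, D): R before D ✓
(R, G): R before G ✓
... plus 14 further pairs not listed.
Count: 38.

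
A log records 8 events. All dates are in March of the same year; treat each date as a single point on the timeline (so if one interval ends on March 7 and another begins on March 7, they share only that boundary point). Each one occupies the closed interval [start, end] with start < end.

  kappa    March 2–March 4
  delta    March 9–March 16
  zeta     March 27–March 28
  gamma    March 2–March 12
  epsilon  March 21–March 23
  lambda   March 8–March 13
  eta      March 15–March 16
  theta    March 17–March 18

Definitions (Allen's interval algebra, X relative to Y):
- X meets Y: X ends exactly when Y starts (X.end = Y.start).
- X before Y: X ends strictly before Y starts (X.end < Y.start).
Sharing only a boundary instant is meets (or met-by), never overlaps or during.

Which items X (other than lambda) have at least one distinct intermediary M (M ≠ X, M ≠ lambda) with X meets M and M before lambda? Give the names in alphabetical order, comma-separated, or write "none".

Target lambda = [March 8, March 13].
Intermediaries M with M before lambda: kappa.
Via kappa — items with X meets kappa: none.
Union: none.

none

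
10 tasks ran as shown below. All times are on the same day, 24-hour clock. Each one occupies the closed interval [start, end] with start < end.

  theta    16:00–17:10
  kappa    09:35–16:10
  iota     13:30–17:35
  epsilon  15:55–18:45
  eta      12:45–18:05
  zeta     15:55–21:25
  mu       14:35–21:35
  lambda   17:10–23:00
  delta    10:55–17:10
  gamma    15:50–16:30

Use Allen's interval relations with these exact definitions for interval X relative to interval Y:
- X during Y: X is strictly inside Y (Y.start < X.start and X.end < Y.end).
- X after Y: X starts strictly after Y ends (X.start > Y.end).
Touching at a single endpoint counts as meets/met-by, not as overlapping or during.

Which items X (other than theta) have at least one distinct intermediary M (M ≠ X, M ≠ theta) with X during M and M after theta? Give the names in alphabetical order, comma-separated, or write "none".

Target theta = [16:00, 17:10].
Intermediaries M with M after theta: none.
Union: none.

none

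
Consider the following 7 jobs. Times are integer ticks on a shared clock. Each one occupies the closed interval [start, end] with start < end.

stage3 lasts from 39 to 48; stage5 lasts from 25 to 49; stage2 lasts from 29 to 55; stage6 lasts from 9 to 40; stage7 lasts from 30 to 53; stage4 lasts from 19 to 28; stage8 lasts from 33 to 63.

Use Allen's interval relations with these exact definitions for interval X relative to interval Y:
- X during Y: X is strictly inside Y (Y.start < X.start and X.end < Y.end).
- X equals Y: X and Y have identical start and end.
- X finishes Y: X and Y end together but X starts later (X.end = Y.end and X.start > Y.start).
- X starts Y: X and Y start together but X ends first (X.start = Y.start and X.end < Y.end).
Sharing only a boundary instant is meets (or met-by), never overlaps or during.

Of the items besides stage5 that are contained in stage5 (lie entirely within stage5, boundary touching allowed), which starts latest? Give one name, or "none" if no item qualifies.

stage3

Target stage5 = [25, 49].
stage2 [29, 55] → overlapped-by → excluded.
stage3 [39, 48] → during → candidate.
stage4 [19, 28] → overlaps → excluded.
stage6 [9, 40] → overlaps → excluded.
stage7 [30, 53] → overlapped-by → excluded.
stage8 [33, 63] → overlapped-by → excluded.
Among candidates, latest start is 39 → stage3.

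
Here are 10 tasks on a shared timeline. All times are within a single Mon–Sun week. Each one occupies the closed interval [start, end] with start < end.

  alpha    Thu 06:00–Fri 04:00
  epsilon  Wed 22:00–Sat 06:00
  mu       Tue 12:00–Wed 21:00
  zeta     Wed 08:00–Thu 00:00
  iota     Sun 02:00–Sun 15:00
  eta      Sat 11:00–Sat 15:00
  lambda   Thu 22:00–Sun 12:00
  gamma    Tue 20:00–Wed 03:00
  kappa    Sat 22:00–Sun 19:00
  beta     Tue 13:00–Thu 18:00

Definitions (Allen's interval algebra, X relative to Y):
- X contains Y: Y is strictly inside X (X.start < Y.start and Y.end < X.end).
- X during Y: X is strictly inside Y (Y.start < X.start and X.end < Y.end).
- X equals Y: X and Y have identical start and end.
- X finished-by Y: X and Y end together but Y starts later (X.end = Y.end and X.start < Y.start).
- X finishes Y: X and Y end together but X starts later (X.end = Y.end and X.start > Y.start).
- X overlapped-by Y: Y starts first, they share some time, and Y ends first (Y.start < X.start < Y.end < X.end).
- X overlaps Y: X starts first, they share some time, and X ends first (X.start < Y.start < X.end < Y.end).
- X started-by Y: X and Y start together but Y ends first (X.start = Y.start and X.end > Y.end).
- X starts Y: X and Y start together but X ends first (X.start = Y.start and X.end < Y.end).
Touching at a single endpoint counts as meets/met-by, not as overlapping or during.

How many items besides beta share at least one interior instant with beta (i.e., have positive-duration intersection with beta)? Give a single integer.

5

Target beta = [Tue 13:00, Thu 18:00].
alpha [Thu 06:00, Fri 04:00] → overlapped-by → counts.
epsilon [Wed 22:00, Sat 06:00] → overlapped-by → counts.
eta [Sat 11:00, Sat 15:00] → after → no.
gamma [Tue 20:00, Wed 03:00] → during → counts.
iota [Sun 02:00, Sun 15:00] → after → no.
kappa [Sat 22:00, Sun 19:00] → after → no.
lambda [Thu 22:00, Sun 12:00] → after → no.
mu [Tue 12:00, Wed 21:00] → overlaps → counts.
zeta [Wed 08:00, Thu 00:00] → during → counts.
Total: 5.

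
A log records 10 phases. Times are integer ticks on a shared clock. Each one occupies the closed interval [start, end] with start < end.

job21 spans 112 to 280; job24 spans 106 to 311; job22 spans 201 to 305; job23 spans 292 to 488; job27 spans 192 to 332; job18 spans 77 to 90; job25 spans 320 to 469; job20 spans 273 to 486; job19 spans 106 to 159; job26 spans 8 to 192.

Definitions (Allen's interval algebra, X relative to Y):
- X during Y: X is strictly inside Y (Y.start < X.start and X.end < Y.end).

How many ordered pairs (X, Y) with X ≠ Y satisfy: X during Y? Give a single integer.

7

Checking all 90 ordered pairs for relation 'during'; matching pairs in alphabetical order:
(job18, job26): job18 during job26 ✓
(job19, job26): job19 during job26 ✓
(job21, job24): job21 during job24 ✓
(job22, job24): job22 during job24 ✓
(job22, job27): job22 during job27 ✓
(job25, job20): job25 during job20 ✓
(job25, job23): job25 during job23 ✓
Count: 7.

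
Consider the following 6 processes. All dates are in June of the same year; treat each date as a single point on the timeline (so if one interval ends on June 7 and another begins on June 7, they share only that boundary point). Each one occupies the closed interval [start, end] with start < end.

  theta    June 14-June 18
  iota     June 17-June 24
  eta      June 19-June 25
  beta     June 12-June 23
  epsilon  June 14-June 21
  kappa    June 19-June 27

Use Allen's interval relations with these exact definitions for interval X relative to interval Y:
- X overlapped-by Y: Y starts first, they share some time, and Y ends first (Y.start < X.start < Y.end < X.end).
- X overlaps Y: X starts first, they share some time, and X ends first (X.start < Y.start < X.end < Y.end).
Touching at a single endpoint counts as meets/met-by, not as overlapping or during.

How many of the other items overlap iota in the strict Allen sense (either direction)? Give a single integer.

5

Target iota = [June 17, June 24].
beta [June 12, June 23] → overlaps → counts.
epsilon [June 14, June 21] → overlaps → counts.
eta [June 19, June 25] → overlapped-by → counts.
kappa [June 19, June 27] → overlapped-by → counts.
theta [June 14, June 18] → overlaps → counts.
Total: 5.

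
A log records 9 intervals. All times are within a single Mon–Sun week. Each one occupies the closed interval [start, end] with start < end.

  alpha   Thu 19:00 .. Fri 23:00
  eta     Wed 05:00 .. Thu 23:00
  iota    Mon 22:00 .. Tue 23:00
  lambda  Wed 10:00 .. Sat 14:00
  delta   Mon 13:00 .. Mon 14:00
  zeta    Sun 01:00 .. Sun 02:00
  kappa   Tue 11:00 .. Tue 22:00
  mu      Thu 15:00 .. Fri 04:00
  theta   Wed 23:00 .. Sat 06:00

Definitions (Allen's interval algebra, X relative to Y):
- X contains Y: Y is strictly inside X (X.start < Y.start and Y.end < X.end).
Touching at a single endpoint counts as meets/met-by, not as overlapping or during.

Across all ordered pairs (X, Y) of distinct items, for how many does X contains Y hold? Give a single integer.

Checking all 72 ordered pairs for relation 'contains'; matching pairs in alphabetical order:
(iota, kappa): iota contains kappa ✓
(lambda, alpha): lambda contains alpha ✓
(lambda, mu): lambda contains mu ✓
(lambda, theta): lambda contains theta ✓
(theta, alpha): theta contains alpha ✓
(theta, mu): theta contains mu ✓
Count: 6.

6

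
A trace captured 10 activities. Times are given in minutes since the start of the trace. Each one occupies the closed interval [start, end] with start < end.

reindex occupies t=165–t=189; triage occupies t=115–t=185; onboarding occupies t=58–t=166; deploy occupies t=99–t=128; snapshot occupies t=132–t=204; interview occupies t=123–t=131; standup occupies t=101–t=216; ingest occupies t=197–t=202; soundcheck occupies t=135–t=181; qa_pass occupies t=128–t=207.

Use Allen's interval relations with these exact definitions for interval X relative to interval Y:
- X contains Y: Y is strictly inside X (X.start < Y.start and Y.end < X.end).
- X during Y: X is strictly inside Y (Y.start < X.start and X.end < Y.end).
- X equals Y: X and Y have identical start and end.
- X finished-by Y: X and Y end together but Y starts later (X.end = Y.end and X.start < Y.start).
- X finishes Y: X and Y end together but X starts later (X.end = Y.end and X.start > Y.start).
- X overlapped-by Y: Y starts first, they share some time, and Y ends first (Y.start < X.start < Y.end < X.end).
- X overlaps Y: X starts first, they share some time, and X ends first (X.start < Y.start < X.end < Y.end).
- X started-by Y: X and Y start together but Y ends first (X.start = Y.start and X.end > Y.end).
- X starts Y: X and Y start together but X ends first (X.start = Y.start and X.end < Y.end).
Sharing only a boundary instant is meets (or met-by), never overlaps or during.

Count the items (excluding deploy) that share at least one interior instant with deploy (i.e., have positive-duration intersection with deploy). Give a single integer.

Target deploy = [t=99, t=128].
ingest [t=197, t=202] → after → no.
interview [t=123, t=131] → overlapped-by → counts.
onboarding [t=58, t=166] → contains → counts.
qa_pass [t=128, t=207] → met-by → no.
reindex [t=165, t=189] → after → no.
snapshot [t=132, t=204] → after → no.
soundcheck [t=135, t=181] → after → no.
standup [t=101, t=216] → overlapped-by → counts.
triage [t=115, t=185] → overlapped-by → counts.
Total: 4.

4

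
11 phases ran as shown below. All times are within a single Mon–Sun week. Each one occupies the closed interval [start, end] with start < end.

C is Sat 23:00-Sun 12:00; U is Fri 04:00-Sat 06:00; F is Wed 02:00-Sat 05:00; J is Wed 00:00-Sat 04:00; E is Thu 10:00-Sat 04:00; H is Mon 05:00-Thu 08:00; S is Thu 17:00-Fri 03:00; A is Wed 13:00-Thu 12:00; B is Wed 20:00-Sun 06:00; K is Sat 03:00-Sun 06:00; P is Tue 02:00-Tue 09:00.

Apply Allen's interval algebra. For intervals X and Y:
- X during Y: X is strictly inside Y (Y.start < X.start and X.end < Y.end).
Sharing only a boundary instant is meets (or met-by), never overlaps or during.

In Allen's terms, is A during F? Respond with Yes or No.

Yes

A = [Wed 13:00, Thu 12:00], F = [Wed 02:00, Sat 05:00].
Actual relation of A to F: during.
Asked whether 'during' holds → Yes.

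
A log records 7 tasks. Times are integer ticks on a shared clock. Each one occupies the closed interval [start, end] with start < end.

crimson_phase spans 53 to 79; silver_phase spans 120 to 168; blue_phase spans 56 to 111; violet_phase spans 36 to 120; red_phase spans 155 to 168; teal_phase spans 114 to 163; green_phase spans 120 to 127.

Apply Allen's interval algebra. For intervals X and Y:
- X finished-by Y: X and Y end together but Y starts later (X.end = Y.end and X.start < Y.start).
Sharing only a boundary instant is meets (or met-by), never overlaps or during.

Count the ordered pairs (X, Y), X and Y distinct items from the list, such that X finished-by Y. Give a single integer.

1

Checking all 42 ordered pairs for relation 'finished-by'; matching pairs in alphabetical order:
(silver_phase, red_phase): silver_phase finished-by red_phase ✓
Count: 1.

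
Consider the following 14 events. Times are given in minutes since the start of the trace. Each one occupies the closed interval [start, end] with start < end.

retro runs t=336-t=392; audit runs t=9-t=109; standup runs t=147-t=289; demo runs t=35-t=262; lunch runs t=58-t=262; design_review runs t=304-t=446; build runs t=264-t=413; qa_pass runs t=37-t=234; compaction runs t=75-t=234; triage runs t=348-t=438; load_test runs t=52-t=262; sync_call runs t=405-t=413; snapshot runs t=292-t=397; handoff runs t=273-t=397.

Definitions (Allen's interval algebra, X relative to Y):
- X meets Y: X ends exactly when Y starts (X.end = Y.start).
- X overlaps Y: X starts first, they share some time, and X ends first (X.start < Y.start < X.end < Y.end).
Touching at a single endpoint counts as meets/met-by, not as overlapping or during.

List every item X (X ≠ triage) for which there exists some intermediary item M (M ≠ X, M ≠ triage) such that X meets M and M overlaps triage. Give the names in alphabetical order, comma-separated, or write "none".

Target triage = [t=348, t=438].
Intermediaries M with M overlaps triage: build, handoff, retro, snapshot.
Via build — items with X meets build: none.
Via handoff — items with X meets handoff: none.
Via retro — items with X meets retro: none.
Via snapshot — items with X meets snapshot: none.
Union: none.

none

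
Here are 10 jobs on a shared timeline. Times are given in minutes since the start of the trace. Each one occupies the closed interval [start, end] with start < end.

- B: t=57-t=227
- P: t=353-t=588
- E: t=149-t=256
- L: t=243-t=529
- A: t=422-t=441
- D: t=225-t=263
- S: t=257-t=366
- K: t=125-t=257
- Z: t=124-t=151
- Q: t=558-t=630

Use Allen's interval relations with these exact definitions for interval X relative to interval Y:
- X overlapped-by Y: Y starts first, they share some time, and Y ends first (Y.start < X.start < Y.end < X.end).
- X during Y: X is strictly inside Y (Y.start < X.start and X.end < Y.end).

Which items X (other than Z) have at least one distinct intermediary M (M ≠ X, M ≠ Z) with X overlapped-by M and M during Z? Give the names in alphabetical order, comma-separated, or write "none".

Target Z = [t=124, t=151].
Intermediaries M with M during Z: none.
Union: none.

none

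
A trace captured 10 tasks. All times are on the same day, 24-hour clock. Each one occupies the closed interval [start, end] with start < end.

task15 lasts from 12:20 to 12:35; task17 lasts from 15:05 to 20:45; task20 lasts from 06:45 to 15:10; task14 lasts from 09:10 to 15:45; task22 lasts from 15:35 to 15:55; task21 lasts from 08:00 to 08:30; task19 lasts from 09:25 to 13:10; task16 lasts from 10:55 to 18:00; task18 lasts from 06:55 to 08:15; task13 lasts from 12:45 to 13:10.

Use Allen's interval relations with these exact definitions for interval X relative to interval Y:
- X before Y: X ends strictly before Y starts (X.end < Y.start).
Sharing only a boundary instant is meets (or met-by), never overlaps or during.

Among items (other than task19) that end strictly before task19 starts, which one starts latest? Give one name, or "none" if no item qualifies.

task21

Target task19 = [09:25, 13:10].
task13 [12:45, 13:10] → finishes → excluded.
task14 [09:10, 15:45] → contains → excluded.
task15 [12:20, 12:35] → during → excluded.
task16 [10:55, 18:00] → overlapped-by → excluded.
task17 [15:05, 20:45] → after → excluded.
task18 [06:55, 08:15] → before → candidate.
task20 [06:45, 15:10] → contains → excluded.
task21 [08:00, 08:30] → before → candidate.
task22 [15:35, 15:55] → after → excluded.
Among candidates, latest start is 08:00 → task21.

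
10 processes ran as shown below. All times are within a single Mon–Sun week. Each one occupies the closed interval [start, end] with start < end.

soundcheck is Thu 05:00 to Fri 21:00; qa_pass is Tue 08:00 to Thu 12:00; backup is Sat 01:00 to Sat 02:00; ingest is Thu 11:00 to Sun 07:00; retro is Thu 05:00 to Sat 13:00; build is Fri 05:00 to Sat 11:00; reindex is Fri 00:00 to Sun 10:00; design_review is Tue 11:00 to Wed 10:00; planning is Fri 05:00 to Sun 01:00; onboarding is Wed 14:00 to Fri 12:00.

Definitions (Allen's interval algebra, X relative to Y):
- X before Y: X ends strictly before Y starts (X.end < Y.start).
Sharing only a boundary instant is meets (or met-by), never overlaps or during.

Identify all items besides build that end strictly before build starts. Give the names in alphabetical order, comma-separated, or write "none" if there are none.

Target build = [Fri 05:00, Sat 11:00].
backup [Sat 01:00, Sat 02:00] → during → no.
design_review [Tue 11:00, Wed 10:00] → before → yes.
ingest [Thu 11:00, Sun 07:00] → contains → no.
onboarding [Wed 14:00, Fri 12:00] → overlaps → no.
planning [Fri 05:00, Sun 01:00] → started-by → no.
qa_pass [Tue 08:00, Thu 12:00] → before → yes.
reindex [Fri 00:00, Sun 10:00] → contains → no.
retro [Thu 05:00, Sat 13:00] → contains → no.
soundcheck [Thu 05:00, Fri 21:00] → overlaps → no.
Result: design_review, qa_pass.

design_review, qa_pass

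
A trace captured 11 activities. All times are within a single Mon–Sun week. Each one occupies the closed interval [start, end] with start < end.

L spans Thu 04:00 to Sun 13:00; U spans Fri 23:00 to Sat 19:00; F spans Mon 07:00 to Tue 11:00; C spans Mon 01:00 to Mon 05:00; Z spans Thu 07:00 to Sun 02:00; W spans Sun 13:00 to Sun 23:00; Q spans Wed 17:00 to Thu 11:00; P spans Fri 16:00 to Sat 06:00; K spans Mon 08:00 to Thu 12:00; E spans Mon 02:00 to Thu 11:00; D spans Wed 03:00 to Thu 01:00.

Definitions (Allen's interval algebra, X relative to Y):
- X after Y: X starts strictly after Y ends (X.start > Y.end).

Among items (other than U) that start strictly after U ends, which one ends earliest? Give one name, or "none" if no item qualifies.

W

Target U = [Fri 23:00, Sat 19:00].
C [Mon 01:00, Mon 05:00] → before → excluded.
D [Wed 03:00, Thu 01:00] → before → excluded.
E [Mon 02:00, Thu 11:00] → before → excluded.
F [Mon 07:00, Tue 11:00] → before → excluded.
K [Mon 08:00, Thu 12:00] → before → excluded.
L [Thu 04:00, Sun 13:00] → contains → excluded.
P [Fri 16:00, Sat 06:00] → overlaps → excluded.
Q [Wed 17:00, Thu 11:00] → before → excluded.
W [Sun 13:00, Sun 23:00] → after → candidate.
Z [Thu 07:00, Sun 02:00] → contains → excluded.
Among candidates, earliest end is Sun 23:00 → W.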